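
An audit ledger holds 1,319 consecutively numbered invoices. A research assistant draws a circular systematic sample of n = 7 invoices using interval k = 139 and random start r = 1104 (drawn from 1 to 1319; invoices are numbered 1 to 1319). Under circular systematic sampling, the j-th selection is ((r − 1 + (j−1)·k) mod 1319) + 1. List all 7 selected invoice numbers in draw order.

1104, 1243, 63, 202, 341, 480, 619

Selection 1: 1104
Selection 2: 1104 + 139 = 1243
Selection 3: 1243 + 139 = 1382 → 1382 − 1319 = 63
Selection 4: 63 + 139 = 202
Selection 5: 202 + 139 = 341
Selection 6: 341 + 139 = 480
Selection 7: 480 + 139 = 619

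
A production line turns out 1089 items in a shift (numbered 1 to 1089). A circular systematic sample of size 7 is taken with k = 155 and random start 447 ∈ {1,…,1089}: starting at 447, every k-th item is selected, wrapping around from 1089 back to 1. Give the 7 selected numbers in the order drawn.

447, 602, 757, 912, 1067, 133, 288

Selection 1: 447
Selection 2: 447 + 155 = 602
Selection 3: 602 + 155 = 757
Selection 4: 757 + 155 = 912
Selection 5: 912 + 155 = 1067
Selection 6: 1067 + 155 = 1222 → 1222 − 1089 = 133
Selection 7: 133 + 155 = 288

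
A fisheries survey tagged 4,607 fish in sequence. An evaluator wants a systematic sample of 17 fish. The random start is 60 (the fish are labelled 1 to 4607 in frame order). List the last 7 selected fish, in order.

k = N/n = 4607/17 = 271
11th selection = 60 + 10×271 = 2770
12th: 2770 + 271 = 3041
13th: 3041 + 271 = 3312
14th: 3312 + 271 = 3583
15th: 3583 + 271 = 3854
16th: 3854 + 271 = 4125
17th: 4125 + 271 = 4396

2770, 3041, 3312, 3583, 3854, 4125, 4396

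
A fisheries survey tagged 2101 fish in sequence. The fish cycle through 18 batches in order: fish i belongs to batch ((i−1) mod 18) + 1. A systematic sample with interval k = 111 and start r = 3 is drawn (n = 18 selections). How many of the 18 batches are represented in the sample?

6

Consecutive selections differ by k = 111, so their batch numbers differ by 111 mod 18 = 3.
gcd(111, 18) = 3, so the sample visits 18/3 = 6 distinct residues mod 18.
Start 3 is batch 3; the batches hit are 3, 6, 9, 12, 15, 18.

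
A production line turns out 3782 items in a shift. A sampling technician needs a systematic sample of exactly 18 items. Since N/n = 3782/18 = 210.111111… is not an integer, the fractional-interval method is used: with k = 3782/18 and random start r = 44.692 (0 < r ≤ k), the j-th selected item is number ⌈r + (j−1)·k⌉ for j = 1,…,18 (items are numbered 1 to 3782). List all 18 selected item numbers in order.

45, 255, 465, 676, 886, 1096, 1306, 1516, 1726, 1936, 2146, 2356, 2567, 2777, 2987, 3197, 3407, 3617

j=1: r + 0k = 44.692 → ⌈·⌉ = 45
j=2: r + 1k = 254.803111… → ⌈·⌉ = 255
j=3: r + 2k = 464.914222… → ⌈·⌉ = 465
j=4: r + 3k = 675.025333… → ⌈·⌉ = 676
j=5: r + 4k = 885.136444… → ⌈·⌉ = 886
j=6: r + 5k = 1095.247555… → ⌈·⌉ = 1096
j=7: r + 6k = 1305.358666… → ⌈·⌉ = 1306
j=8: r + 7k = 1515.469777… → ⌈·⌉ = 1516
j=9: r + 8k = 1725.580888… → ⌈·⌉ = 1726
j=10: r + 9k = 1935.692 → ⌈·⌉ = 1936
j=11: r + 10k = 2145.803111… → ⌈·⌉ = 2146
j=12: r + 11k = 2355.914222… → ⌈·⌉ = 2356
j=13: r + 12k = 2566.025333… → ⌈·⌉ = 2567
j=14: r + 13k = 2776.136444… → ⌈·⌉ = 2777
j=15: r + 14k = 2986.247555… → ⌈·⌉ = 2987
j=16: r + 15k = 3196.358666… → ⌈·⌉ = 3197
j=17: r + 16k = 3406.469777… → ⌈·⌉ = 3407
j=18: r + 17k = 3616.580888… → ⌈·⌉ = 3617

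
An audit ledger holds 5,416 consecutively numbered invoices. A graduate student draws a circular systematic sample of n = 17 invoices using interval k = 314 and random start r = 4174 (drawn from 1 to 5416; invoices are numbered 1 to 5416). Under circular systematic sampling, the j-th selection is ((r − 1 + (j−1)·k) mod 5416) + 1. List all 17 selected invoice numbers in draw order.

Selection 1: 4174
Selection 2: 4174 + 314 = 4488
Selection 3: 4488 + 314 = 4802
Selection 4: 4802 + 314 = 5116
Selection 5: 5116 + 314 = 5430 → 5430 − 5416 = 14
Selection 6: 14 + 314 = 328
Selection 7: 328 + 314 = 642
Selection 8: 642 + 314 = 956
Selection 9: 956 + 314 = 1270
Selection 10: 1270 + 314 = 1584
Selection 11: 1584 + 314 = 1898
Selection 12: 1898 + 314 = 2212
Selection 13: 2212 + 314 = 2526
Selection 14: 2526 + 314 = 2840
Selection 15: 2840 + 314 = 3154
Selection 16: 3154 + 314 = 3468
Selection 17: 3468 + 314 = 3782

4174, 4488, 4802, 5116, 14, 328, 642, 956, 1270, 1584, 1898, 2212, 2526, 2840, 3154, 3468, 3782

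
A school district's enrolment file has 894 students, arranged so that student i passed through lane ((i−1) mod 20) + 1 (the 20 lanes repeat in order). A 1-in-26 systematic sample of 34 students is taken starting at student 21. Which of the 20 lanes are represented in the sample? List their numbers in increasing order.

1, 3, 5, 7, 9, 11, 13, 15, 17, 19

Consecutive selections differ by k = 26, so their lane numbers differ by 26 mod 20 = 6.
gcd(26, 20) = 2, so the sample visits 20/2 = 10 distinct residues mod 20.
Start 21 is lane 1; the lanes hit are 1, 3, 5, 7, 9, 11, 13, 15, 17, 19.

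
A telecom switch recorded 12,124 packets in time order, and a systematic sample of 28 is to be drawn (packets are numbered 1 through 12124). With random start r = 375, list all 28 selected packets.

k = N/n = 12124/28 = 433
packet 1: 375
packet 2: 375 + 433 = 808
packet 3: 808 + 433 = 1241
packet 4: 1241 + 433 = 1674
packet 5: 1674 + 433 = 2107
packet 6: 2107 + 433 = 2540
packet 7: 2540 + 433 = 2973
packet 8: 2973 + 433 = 3406
packet 9: 3406 + 433 = 3839
packet 10: 3839 + 433 = 4272
packet 11: 4272 + 433 = 4705
packet 12: 4705 + 433 = 5138
packet 13: 5138 + 433 = 5571
packet 14: 5571 + 433 = 6004
packet 15: 6004 + 433 = 6437
packet 16: 6437 + 433 = 6870
packet 17: 6870 + 433 = 7303
packet 18: 7303 + 433 = 7736
packet 19: 7736 + 433 = 8169
packet 20: 8169 + 433 = 8602
packet 21: 8602 + 433 = 9035
packet 22: 9035 + 433 = 9468
packet 23: 9468 + 433 = 9901
packet 24: 9901 + 433 = 10334
packet 25: 10334 + 433 = 10767
packet 26: 10767 + 433 = 11200
packet 27: 11200 + 433 = 11633
packet 28: 11633 + 433 = 12066

375, 808, 1241, 1674, 2107, 2540, 2973, 3406, 3839, 4272, 4705, 5138, 5571, 6004, 6437, 6870, 7303, 7736, 8169, 8602, 9035, 9468, 9901, 10334, 10767, 11200, 11633, 12066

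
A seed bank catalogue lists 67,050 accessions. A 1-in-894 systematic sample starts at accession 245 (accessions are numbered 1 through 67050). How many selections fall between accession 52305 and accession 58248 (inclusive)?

k = 894
First selection ≥ 52305: 245 + ⌈(52305−245)/894⌉·894 = 245 + 59×894 = 52991
Last selection ≤ 58248: 245 + ⌊(58248−245)/894⌋·894 = 245 + 64×894 = 57461
Count = 64 − 59 + 1 = 6

6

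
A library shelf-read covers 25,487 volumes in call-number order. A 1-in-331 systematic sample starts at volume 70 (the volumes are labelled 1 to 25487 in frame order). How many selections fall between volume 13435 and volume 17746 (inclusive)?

k = 331
First selection ≥ 13435: 70 + ⌈(13435−70)/331⌉·331 = 70 + 41×331 = 13641
Last selection ≤ 17746: 70 + ⌊(17746−70)/331⌋·331 = 70 + 53×331 = 17613
Count = 53 − 41 + 1 = 13

13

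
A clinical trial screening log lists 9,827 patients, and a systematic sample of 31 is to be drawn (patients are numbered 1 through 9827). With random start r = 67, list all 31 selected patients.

67, 384, 701, 1018, 1335, 1652, 1969, 2286, 2603, 2920, 3237, 3554, 3871, 4188, 4505, 4822, 5139, 5456, 5773, 6090, 6407, 6724, 7041, 7358, 7675, 7992, 8309, 8626, 8943, 9260, 9577

k = N/n = 9827/31 = 317
patient 1: 67
patient 2: 67 + 317 = 384
patient 3: 384 + 317 = 701
patient 4: 701 + 317 = 1018
patient 5: 1018 + 317 = 1335
patient 6: 1335 + 317 = 1652
patient 7: 1652 + 317 = 1969
patient 8: 1969 + 317 = 2286
patient 9: 2286 + 317 = 2603
patient 10: 2603 + 317 = 2920
patient 11: 2920 + 317 = 3237
patient 12: 3237 + 317 = 3554
patient 13: 3554 + 317 = 3871
patient 14: 3871 + 317 = 4188
patient 15: 4188 + 317 = 4505
patient 16: 4505 + 317 = 4822
patient 17: 4822 + 317 = 5139
patient 18: 5139 + 317 = 5456
patient 19: 5456 + 317 = 5773
patient 20: 5773 + 317 = 6090
patient 21: 6090 + 317 = 6407
patient 22: 6407 + 317 = 6724
patient 23: 6724 + 317 = 7041
patient 24: 7041 + 317 = 7358
patient 25: 7358 + 317 = 7675
patient 26: 7675 + 317 = 7992
patient 27: 7992 + 317 = 8309
patient 28: 8309 + 317 = 8626
patient 29: 8626 + 317 = 8943
patient 30: 8943 + 317 = 9260
patient 31: 9260 + 317 = 9577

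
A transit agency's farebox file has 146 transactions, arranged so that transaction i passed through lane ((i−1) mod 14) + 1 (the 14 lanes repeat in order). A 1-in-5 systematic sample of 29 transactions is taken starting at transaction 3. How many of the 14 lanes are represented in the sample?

Consecutive selections differ by k = 5, so their lane numbers differ by 5 mod 14 = 5.
gcd(5, 14) = 1, so the sample visits 14/1 = 14 distinct residues mod 14.
Start 3 is lane 3; the lanes hit are 1, 2, 3, 4, 5, 6, 7, 8, 9, 10, 11, 12, 13, 14.

14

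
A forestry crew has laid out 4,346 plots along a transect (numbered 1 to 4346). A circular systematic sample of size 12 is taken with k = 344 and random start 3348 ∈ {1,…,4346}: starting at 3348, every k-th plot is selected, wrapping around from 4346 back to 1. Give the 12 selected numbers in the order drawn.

3348, 3692, 4036, 34, 378, 722, 1066, 1410, 1754, 2098, 2442, 2786

Selection 1: 3348
Selection 2: 3348 + 344 = 3692
Selection 3: 3692 + 344 = 4036
Selection 4: 4036 + 344 = 4380 → 4380 − 4346 = 34
Selection 5: 34 + 344 = 378
Selection 6: 378 + 344 = 722
Selection 7: 722 + 344 = 1066
Selection 8: 1066 + 344 = 1410
Selection 9: 1410 + 344 = 1754
Selection 10: 1754 + 344 = 2098
Selection 11: 2098 + 344 = 2442
Selection 12: 2442 + 344 = 2786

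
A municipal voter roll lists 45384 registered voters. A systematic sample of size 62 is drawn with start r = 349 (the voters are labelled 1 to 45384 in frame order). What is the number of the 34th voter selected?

24505

k = 45384/62 = 732
34th selection = r + (34−1)·k = 349 + 33×732 = 349 + 24156 = 24505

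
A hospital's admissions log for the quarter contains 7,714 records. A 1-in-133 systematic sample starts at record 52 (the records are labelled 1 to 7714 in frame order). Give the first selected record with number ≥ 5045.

k = 133
Steps past start: ⌈(5045 − 52)/133⌉ = ⌈4993/133⌉ = 38
Selected record: 52 + 38×133 = 5106

5106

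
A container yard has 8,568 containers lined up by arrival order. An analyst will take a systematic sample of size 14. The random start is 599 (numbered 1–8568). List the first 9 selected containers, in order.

k = N/n = 8568/14 = 612
container 1: 599
container 2: 599 + 612 = 1211
container 3: 1211 + 612 = 1823
container 4: 1823 + 612 = 2435
container 5: 2435 + 612 = 3047
container 6: 3047 + 612 = 3659
container 7: 3659 + 612 = 4271
container 8: 4271 + 612 = 4883
container 9: 4883 + 612 = 5495

599, 1211, 1823, 2435, 3047, 3659, 4271, 4883, 5495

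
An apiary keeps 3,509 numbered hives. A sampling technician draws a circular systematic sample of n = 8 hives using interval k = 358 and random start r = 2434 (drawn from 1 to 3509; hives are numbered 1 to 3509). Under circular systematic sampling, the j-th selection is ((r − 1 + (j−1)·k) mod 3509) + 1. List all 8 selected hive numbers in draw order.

Selection 1: 2434
Selection 2: 2434 + 358 = 2792
Selection 3: 2792 + 358 = 3150
Selection 4: 3150 + 358 = 3508
Selection 5: 3508 + 358 = 3866 → 3866 − 3509 = 357
Selection 6: 357 + 358 = 715
Selection 7: 715 + 358 = 1073
Selection 8: 1073 + 358 = 1431

2434, 2792, 3150, 3508, 357, 715, 1073, 1431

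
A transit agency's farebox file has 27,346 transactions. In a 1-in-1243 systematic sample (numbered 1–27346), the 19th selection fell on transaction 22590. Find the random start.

216

k = 1243
r = 22590 − (19−1)×1243 = 22590 − 22374 = 216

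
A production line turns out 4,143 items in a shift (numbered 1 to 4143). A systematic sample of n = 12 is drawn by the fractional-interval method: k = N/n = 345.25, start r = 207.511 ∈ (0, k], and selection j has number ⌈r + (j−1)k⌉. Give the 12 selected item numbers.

j=1: r + 0k = 207.511 → ⌈·⌉ = 208
j=2: r + 1k = 552.761 → ⌈·⌉ = 553
j=3: r + 2k = 898.011 → ⌈·⌉ = 899
j=4: r + 3k = 1243.261 → ⌈·⌉ = 1244
j=5: r + 4k = 1588.511 → ⌈·⌉ = 1589
j=6: r + 5k = 1933.761 → ⌈·⌉ = 1934
j=7: r + 6k = 2279.011 → ⌈·⌉ = 2280
j=8: r + 7k = 2624.261 → ⌈·⌉ = 2625
j=9: r + 8k = 2969.511 → ⌈·⌉ = 2970
j=10: r + 9k = 3314.761 → ⌈·⌉ = 3315
j=11: r + 10k = 3660.011 → ⌈·⌉ = 3661
j=12: r + 11k = 4005.261 → ⌈·⌉ = 4006

208, 553, 899, 1244, 1589, 1934, 2280, 2625, 2970, 3315, 3661, 4006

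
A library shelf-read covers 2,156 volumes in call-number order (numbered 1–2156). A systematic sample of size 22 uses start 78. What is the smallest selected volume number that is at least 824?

k = 2156/22 = 98
Steps past start: ⌈(824 − 78)/98⌉ = ⌈746/98⌉ = 8
Selected volume: 78 + 8×98 = 862

862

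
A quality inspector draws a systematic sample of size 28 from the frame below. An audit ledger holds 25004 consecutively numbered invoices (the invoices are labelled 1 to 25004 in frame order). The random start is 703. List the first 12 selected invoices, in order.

703, 1596, 2489, 3382, 4275, 5168, 6061, 6954, 7847, 8740, 9633, 10526

k = N/n = 25004/28 = 893
invoice 1: 703
invoice 2: 703 + 893 = 1596
invoice 3: 1596 + 893 = 2489
invoice 4: 2489 + 893 = 3382
invoice 5: 3382 + 893 = 4275
invoice 6: 4275 + 893 = 5168
invoice 7: 5168 + 893 = 6061
invoice 8: 6061 + 893 = 6954
invoice 9: 6954 + 893 = 7847
invoice 10: 7847 + 893 = 8740
invoice 11: 8740 + 893 = 9633
invoice 12: 9633 + 893 = 10526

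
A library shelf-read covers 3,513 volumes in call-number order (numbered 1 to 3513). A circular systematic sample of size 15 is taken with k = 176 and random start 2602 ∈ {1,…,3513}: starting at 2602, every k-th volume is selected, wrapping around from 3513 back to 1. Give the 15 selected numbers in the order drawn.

Selection 1: 2602
Selection 2: 2602 + 176 = 2778
Selection 3: 2778 + 176 = 2954
Selection 4: 2954 + 176 = 3130
Selection 5: 3130 + 176 = 3306
Selection 6: 3306 + 176 = 3482
Selection 7: 3482 + 176 = 3658 → 3658 − 3513 = 145
Selection 8: 145 + 176 = 321
Selection 9: 321 + 176 = 497
Selection 10: 497 + 176 = 673
Selection 11: 673 + 176 = 849
Selection 12: 849 + 176 = 1025
Selection 13: 1025 + 176 = 1201
Selection 14: 1201 + 176 = 1377
Selection 15: 1377 + 176 = 1553

2602, 2778, 2954, 3130, 3306, 3482, 145, 321, 497, 673, 849, 1025, 1201, 1377, 1553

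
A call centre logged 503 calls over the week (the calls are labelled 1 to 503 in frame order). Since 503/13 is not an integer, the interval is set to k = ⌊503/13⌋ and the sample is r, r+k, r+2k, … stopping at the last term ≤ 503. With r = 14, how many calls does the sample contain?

k = ⌊503/13⌋ = 38
Achieved size = ⌊(503 − 14)/38⌋ + 1 = ⌊489/38⌋ + 1 = 12 + 1 = 13
(last selection: 14 + 12×38 = 470 ≤ 503; next would be 508 > 503)

13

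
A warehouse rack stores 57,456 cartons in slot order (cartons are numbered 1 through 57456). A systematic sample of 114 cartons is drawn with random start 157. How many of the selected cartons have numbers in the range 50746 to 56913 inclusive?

k = 57456/114 = 504
First selection ≥ 50746: 157 + ⌈(50746−157)/504⌉·504 = 157 + 101×504 = 51061
Last selection ≤ 56913: 157 + ⌊(56913−157)/504⌋·504 = 157 + 112×504 = 56605
Count = 112 − 101 + 1 = 12

12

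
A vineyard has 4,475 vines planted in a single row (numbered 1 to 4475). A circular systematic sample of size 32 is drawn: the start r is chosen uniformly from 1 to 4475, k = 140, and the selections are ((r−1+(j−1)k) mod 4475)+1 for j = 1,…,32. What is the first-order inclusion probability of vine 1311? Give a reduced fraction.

32/4475

For each position j, as r ranges over 1…4475 the j-th selection hits every vine exactly once, so vine 1311 is selected for exactly 32 of the 4475 starts.
Inclusion probability = 32/4475.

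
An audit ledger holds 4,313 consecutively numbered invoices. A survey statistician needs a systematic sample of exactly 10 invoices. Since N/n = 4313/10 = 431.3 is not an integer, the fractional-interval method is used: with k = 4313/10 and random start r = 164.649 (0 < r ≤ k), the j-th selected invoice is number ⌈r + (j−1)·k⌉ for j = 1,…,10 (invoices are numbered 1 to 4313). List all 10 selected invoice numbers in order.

j=1: r + 0k = 164.649 → ⌈·⌉ = 165
j=2: r + 1k = 595.949 → ⌈·⌉ = 596
j=3: r + 2k = 1027.249 → ⌈·⌉ = 1028
j=4: r + 3k = 1458.549 → ⌈·⌉ = 1459
j=5: r + 4k = 1889.849 → ⌈·⌉ = 1890
j=6: r + 5k = 2321.149 → ⌈·⌉ = 2322
j=7: r + 6k = 2752.449 → ⌈·⌉ = 2753
j=8: r + 7k = 3183.749 → ⌈·⌉ = 3184
j=9: r + 8k = 3615.049 → ⌈·⌉ = 3616
j=10: r + 9k = 4046.349 → ⌈·⌉ = 4047

165, 596, 1028, 1459, 1890, 2322, 2753, 3184, 3616, 4047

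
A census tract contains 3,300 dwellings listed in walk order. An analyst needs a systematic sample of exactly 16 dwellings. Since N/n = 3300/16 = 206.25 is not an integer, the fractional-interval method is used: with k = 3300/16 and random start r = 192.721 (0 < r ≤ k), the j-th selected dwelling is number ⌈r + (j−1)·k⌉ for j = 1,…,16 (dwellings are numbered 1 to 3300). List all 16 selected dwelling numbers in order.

j=1: r + 0k = 192.721 → ⌈·⌉ = 193
j=2: r + 1k = 398.971 → ⌈·⌉ = 399
j=3: r + 2k = 605.221 → ⌈·⌉ = 606
j=4: r + 3k = 811.471 → ⌈·⌉ = 812
j=5: r + 4k = 1017.721 → ⌈·⌉ = 1018
j=6: r + 5k = 1223.971 → ⌈·⌉ = 1224
j=7: r + 6k = 1430.221 → ⌈·⌉ = 1431
j=8: r + 7k = 1636.471 → ⌈·⌉ = 1637
j=9: r + 8k = 1842.721 → ⌈·⌉ = 1843
j=10: r + 9k = 2048.971 → ⌈·⌉ = 2049
j=11: r + 10k = 2255.221 → ⌈·⌉ = 2256
j=12: r + 11k = 2461.471 → ⌈·⌉ = 2462
j=13: r + 12k = 2667.721 → ⌈·⌉ = 2668
j=14: r + 13k = 2873.971 → ⌈·⌉ = 2874
j=15: r + 14k = 3080.221 → ⌈·⌉ = 3081
j=16: r + 15k = 3286.471 → ⌈·⌉ = 3287

193, 399, 606, 812, 1018, 1224, 1431, 1637, 1843, 2049, 2256, 2462, 2668, 2874, 3081, 3287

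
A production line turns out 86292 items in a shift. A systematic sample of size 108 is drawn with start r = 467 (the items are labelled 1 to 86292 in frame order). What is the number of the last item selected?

k = 86292/108 = 799
108th selection = r + (108−1)·k = 467 + 107×799 = 467 + 85493 = 85960

85960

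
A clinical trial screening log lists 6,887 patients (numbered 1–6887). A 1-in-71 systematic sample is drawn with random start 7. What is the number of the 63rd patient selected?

4409

k = 71
63rd selection = r + (63−1)·k = 7 + 62×71 = 7 + 4402 = 4409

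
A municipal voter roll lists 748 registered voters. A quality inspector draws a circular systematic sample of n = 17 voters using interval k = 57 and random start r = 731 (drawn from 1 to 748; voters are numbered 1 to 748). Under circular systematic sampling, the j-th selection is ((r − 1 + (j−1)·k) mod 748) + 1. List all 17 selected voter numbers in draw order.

Selection 1: 731
Selection 2: 731 + 57 = 788 → 788 − 748 = 40
Selection 3: 40 + 57 = 97
Selection 4: 97 + 57 = 154
Selection 5: 154 + 57 = 211
Selection 6: 211 + 57 = 268
Selection 7: 268 + 57 = 325
Selection 8: 325 + 57 = 382
Selection 9: 382 + 57 = 439
Selection 10: 439 + 57 = 496
Selection 11: 496 + 57 = 553
Selection 12: 553 + 57 = 610
Selection 13: 610 + 57 = 667
Selection 14: 667 + 57 = 724
Selection 15: 724 + 57 = 781 → 781 − 748 = 33
Selection 16: 33 + 57 = 90
Selection 17: 90 + 57 = 147

731, 40, 97, 154, 211, 268, 325, 382, 439, 496, 553, 610, 667, 724, 33, 90, 147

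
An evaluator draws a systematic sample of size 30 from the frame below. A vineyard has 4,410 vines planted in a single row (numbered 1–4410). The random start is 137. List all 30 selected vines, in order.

k = N/n = 4410/30 = 147
vine 1: 137
vine 2: 137 + 147 = 284
vine 3: 284 + 147 = 431
vine 4: 431 + 147 = 578
vine 5: 578 + 147 = 725
vine 6: 725 + 147 = 872
vine 7: 872 + 147 = 1019
vine 8: 1019 + 147 = 1166
vine 9: 1166 + 147 = 1313
vine 10: 1313 + 147 = 1460
vine 11: 1460 + 147 = 1607
vine 12: 1607 + 147 = 1754
vine 13: 1754 + 147 = 1901
vine 14: 1901 + 147 = 2048
vine 15: 2048 + 147 = 2195
vine 16: 2195 + 147 = 2342
vine 17: 2342 + 147 = 2489
vine 18: 2489 + 147 = 2636
vine 19: 2636 + 147 = 2783
vine 20: 2783 + 147 = 2930
vine 21: 2930 + 147 = 3077
vine 22: 3077 + 147 = 3224
vine 23: 3224 + 147 = 3371
vine 24: 3371 + 147 = 3518
vine 25: 3518 + 147 = 3665
vine 26: 3665 + 147 = 3812
vine 27: 3812 + 147 = 3959
vine 28: 3959 + 147 = 4106
vine 29: 4106 + 147 = 4253
vine 30: 4253 + 147 = 4400

137, 284, 431, 578, 725, 872, 1019, 1166, 1313, 1460, 1607, 1754, 1901, 2048, 2195, 2342, 2489, 2636, 2783, 2930, 3077, 3224, 3371, 3518, 3665, 3812, 3959, 4106, 4253, 4400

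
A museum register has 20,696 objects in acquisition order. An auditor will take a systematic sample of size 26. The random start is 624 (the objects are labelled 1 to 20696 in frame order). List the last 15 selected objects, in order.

k = N/n = 20696/26 = 796
12th selection = 624 + 11×796 = 9380
13th: 9380 + 796 = 10176
14th: 10176 + 796 = 10972
15th: 10972 + 796 = 11768
16th: 11768 + 796 = 12564
17th: 12564 + 796 = 13360
18th: 13360 + 796 = 14156
19th: 14156 + 796 = 14952
20th: 14952 + 796 = 15748
21st: 15748 + 796 = 16544
22nd: 16544 + 796 = 17340
23rd: 17340 + 796 = 18136
24th: 18136 + 796 = 18932
25th: 18932 + 796 = 19728
26th: 19728 + 796 = 20524

9380, 10176, 10972, 11768, 12564, 13360, 14156, 14952, 15748, 16544, 17340, 18136, 18932, 19728, 20524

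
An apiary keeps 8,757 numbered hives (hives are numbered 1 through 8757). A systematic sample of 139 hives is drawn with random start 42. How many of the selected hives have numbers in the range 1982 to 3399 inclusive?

k = 8757/139 = 63
First selection ≥ 1982: 42 + ⌈(1982−42)/63⌉·63 = 42 + 31×63 = 1995
Last selection ≤ 3399: 42 + ⌊(3399−42)/63⌋·63 = 42 + 53×63 = 3381
Count = 53 − 31 + 1 = 23

23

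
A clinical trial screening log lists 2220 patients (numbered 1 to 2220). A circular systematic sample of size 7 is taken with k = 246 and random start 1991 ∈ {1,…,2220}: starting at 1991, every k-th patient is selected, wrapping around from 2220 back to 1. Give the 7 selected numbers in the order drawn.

Selection 1: 1991
Selection 2: 1991 + 246 = 2237 → 2237 − 2220 = 17
Selection 3: 17 + 246 = 263
Selection 4: 263 + 246 = 509
Selection 5: 509 + 246 = 755
Selection 6: 755 + 246 = 1001
Selection 7: 1001 + 246 = 1247

1991, 17, 263, 509, 755, 1001, 1247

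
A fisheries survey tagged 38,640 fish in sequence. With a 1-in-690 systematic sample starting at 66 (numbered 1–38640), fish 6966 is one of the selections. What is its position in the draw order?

11

k = 690
position = (6966 − 66)/690 + 1 = 6900/690 + 1 = 10 + 1 = 11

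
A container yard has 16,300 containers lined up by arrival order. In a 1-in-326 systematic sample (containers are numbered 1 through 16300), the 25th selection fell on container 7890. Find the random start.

66

k = 326
r = 7890 − (25−1)×326 = 7890 − 7824 = 66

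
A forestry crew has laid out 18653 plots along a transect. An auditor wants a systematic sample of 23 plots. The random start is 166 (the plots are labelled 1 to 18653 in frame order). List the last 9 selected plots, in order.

k = N/n = 18653/23 = 811
15th selection = 166 + 14×811 = 11520
16th: 11520 + 811 = 12331
17th: 12331 + 811 = 13142
18th: 13142 + 811 = 13953
19th: 13953 + 811 = 14764
20th: 14764 + 811 = 15575
21st: 15575 + 811 = 16386
22nd: 16386 + 811 = 17197
23rd: 17197 + 811 = 18008

11520, 12331, 13142, 13953, 14764, 15575, 16386, 17197, 18008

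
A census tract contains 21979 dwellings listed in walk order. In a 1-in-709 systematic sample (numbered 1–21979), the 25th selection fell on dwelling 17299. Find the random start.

283

k = 709
r = 17299 − (25−1)×709 = 17299 − 17016 = 283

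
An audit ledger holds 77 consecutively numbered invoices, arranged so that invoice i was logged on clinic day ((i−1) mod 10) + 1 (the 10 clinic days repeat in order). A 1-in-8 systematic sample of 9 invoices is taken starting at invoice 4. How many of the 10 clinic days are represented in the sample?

5

Consecutive selections differ by k = 8, so their clinic day numbers differ by 8 mod 10 = 8.
gcd(8, 10) = 2, so the sample visits 10/2 = 5 distinct residues mod 10.
Start 4 is clinic day 4; the clinic days hit are 2, 4, 6, 8, 10.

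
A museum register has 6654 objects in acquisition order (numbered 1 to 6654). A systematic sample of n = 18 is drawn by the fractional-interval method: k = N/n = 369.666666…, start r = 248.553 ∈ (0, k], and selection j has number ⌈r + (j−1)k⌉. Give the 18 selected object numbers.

j=1: r + 0k = 248.553 → ⌈·⌉ = 249
j=2: r + 1k = 618.219666… → ⌈·⌉ = 619
j=3: r + 2k = 987.886333… → ⌈·⌉ = 988
j=4: r + 3k = 1357.553 → ⌈·⌉ = 1358
j=5: r + 4k = 1727.219666… → ⌈·⌉ = 1728
j=6: r + 5k = 2096.886333… → ⌈·⌉ = 2097
j=7: r + 6k = 2466.553 → ⌈·⌉ = 2467
j=8: r + 7k = 2836.219666… → ⌈·⌉ = 2837
j=9: r + 8k = 3205.886333… → ⌈·⌉ = 3206
j=10: r + 9k = 3575.553 → ⌈·⌉ = 3576
j=11: r + 10k = 3945.219666… → ⌈·⌉ = 3946
j=12: r + 11k = 4314.886333… → ⌈·⌉ = 4315
j=13: r + 12k = 4684.553 → ⌈·⌉ = 4685
j=14: r + 13k = 5054.219666… → ⌈·⌉ = 5055
j=15: r + 14k = 5423.886333… → ⌈·⌉ = 5424
j=16: r + 15k = 5793.553 → ⌈·⌉ = 5794
j=17: r + 16k = 6163.219666… → ⌈·⌉ = 6164
j=18: r + 17k = 6532.886333… → ⌈·⌉ = 6533

249, 619, 988, 1358, 1728, 2097, 2467, 2837, 3206, 3576, 3946, 4315, 4685, 5055, 5424, 5794, 6164, 6533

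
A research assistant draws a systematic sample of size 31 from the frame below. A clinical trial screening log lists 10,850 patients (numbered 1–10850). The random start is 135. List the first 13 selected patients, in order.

k = N/n = 10850/31 = 350
patient 1: 135
patient 2: 135 + 350 = 485
patient 3: 485 + 350 = 835
patient 4: 835 + 350 = 1185
patient 5: 1185 + 350 = 1535
patient 6: 1535 + 350 = 1885
patient 7: 1885 + 350 = 2235
patient 8: 2235 + 350 = 2585
patient 9: 2585 + 350 = 2935
patient 10: 2935 + 350 = 3285
patient 11: 3285 + 350 = 3635
patient 12: 3635 + 350 = 3985
patient 13: 3985 + 350 = 4335

135, 485, 835, 1185, 1535, 1885, 2235, 2585, 2935, 3285, 3635, 3985, 4335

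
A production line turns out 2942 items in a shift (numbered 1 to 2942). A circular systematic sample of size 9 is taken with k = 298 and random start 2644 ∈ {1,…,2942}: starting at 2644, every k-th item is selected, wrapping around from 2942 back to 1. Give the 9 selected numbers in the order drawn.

Selection 1: 2644
Selection 2: 2644 + 298 = 2942
Selection 3: 2942 + 298 = 3240 → 3240 − 2942 = 298
Selection 4: 298 + 298 = 596
Selection 5: 596 + 298 = 894
Selection 6: 894 + 298 = 1192
Selection 7: 1192 + 298 = 1490
Selection 8: 1490 + 298 = 1788
Selection 9: 1788 + 298 = 2086

2644, 2942, 298, 596, 894, 1192, 1490, 1788, 2086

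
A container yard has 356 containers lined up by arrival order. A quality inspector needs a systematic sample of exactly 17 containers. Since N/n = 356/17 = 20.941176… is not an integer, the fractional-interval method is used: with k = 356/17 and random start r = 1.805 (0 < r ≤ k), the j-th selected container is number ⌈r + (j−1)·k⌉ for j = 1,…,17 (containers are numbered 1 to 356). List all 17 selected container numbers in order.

2, 23, 44, 65, 86, 107, 128, 149, 170, 191, 212, 233, 254, 275, 295, 316, 337

j=1: r + 0k = 1.805 → ⌈·⌉ = 2
j=2: r + 1k = 22.746176… → ⌈·⌉ = 23
j=3: r + 2k = 43.687352… → ⌈·⌉ = 44
j=4: r + 3k = 64.628529… → ⌈·⌉ = 65
j=5: r + 4k = 85.569705… → ⌈·⌉ = 86
j=6: r + 5k = 106.510882… → ⌈·⌉ = 107
j=7: r + 6k = 127.452058… → ⌈·⌉ = 128
j=8: r + 7k = 148.393235… → ⌈·⌉ = 149
j=9: r + 8k = 169.334411… → ⌈·⌉ = 170
j=10: r + 9k = 190.275588… → ⌈·⌉ = 191
j=11: r + 10k = 211.216764… → ⌈·⌉ = 212
j=12: r + 11k = 232.157941… → ⌈·⌉ = 233
j=13: r + 12k = 253.099117… → ⌈·⌉ = 254
j=14: r + 13k = 274.040294… → ⌈·⌉ = 275
j=15: r + 14k = 294.981470… → ⌈·⌉ = 295
j=16: r + 15k = 315.922647… → ⌈·⌉ = 316
j=17: r + 16k = 336.863823… → ⌈·⌉ = 337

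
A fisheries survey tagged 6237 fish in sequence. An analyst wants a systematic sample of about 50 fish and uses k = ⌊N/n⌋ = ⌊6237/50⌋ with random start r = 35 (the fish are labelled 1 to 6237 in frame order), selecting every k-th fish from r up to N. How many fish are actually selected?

51

k = ⌊6237/50⌋ = 124
Achieved size = ⌊(6237 − 35)/124⌋ + 1 = ⌊6202/124⌋ + 1 = 50 + 1 = 51
(last selection: 35 + 50×124 = 6235 ≤ 6237; next would be 6359 > 6237)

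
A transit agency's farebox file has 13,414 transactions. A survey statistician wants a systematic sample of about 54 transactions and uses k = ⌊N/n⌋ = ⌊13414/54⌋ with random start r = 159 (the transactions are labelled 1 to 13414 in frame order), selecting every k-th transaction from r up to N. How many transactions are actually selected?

k = ⌊13414/54⌋ = 248
Achieved size = ⌊(13414 − 159)/248⌋ + 1 = ⌊13255/248⌋ + 1 = 53 + 1 = 54
(last selection: 159 + 53×248 = 13303 ≤ 13414; next would be 13551 > 13414)

54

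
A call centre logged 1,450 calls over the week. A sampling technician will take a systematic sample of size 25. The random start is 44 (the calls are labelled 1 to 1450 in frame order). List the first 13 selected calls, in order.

k = N/n = 1450/25 = 58
call 1: 44
call 2: 44 + 58 = 102
call 3: 102 + 58 = 160
call 4: 160 + 58 = 218
call 5: 218 + 58 = 276
call 6: 276 + 58 = 334
call 7: 334 + 58 = 392
call 8: 392 + 58 = 450
call 9: 450 + 58 = 508
call 10: 508 + 58 = 566
call 11: 566 + 58 = 624
call 12: 624 + 58 = 682
call 13: 682 + 58 = 740

44, 102, 160, 218, 276, 334, 392, 450, 508, 566, 624, 682, 740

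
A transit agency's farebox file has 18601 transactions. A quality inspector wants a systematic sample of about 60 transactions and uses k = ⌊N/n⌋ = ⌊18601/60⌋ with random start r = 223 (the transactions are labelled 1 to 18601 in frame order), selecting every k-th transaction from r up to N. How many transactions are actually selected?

k = ⌊18601/60⌋ = 310
Achieved size = ⌊(18601 − 223)/310⌋ + 1 = ⌊18378/310⌋ + 1 = 59 + 1 = 60
(last selection: 223 + 59×310 = 18513 ≤ 18601; next would be 18823 > 18601)

60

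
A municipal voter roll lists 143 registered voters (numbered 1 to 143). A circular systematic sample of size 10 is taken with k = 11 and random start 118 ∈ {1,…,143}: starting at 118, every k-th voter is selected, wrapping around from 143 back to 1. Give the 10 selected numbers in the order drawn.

118, 129, 140, 8, 19, 30, 41, 52, 63, 74

Selection 1: 118
Selection 2: 118 + 11 = 129
Selection 3: 129 + 11 = 140
Selection 4: 140 + 11 = 151 → 151 − 143 = 8
Selection 5: 8 + 11 = 19
Selection 6: 19 + 11 = 30
Selection 7: 30 + 11 = 41
Selection 8: 41 + 11 = 52
Selection 9: 52 + 11 = 63
Selection 10: 63 + 11 = 74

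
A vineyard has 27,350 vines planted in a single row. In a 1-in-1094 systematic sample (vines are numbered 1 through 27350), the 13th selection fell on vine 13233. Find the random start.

105

k = 1094
r = 13233 − (13−1)×1094 = 13233 − 13128 = 105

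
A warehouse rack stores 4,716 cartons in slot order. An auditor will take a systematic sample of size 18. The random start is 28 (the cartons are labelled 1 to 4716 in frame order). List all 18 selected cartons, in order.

28, 290, 552, 814, 1076, 1338, 1600, 1862, 2124, 2386, 2648, 2910, 3172, 3434, 3696, 3958, 4220, 4482

k = N/n = 4716/18 = 262
carton 1: 28
carton 2: 28 + 262 = 290
carton 3: 290 + 262 = 552
carton 4: 552 + 262 = 814
carton 5: 814 + 262 = 1076
carton 6: 1076 + 262 = 1338
carton 7: 1338 + 262 = 1600
carton 8: 1600 + 262 = 1862
carton 9: 1862 + 262 = 2124
carton 10: 2124 + 262 = 2386
carton 11: 2386 + 262 = 2648
carton 12: 2648 + 262 = 2910
carton 13: 2910 + 262 = 3172
carton 14: 3172 + 262 = 3434
carton 15: 3434 + 262 = 3696
carton 16: 3696 + 262 = 3958
carton 17: 3958 + 262 = 4220
carton 18: 4220 + 262 = 4482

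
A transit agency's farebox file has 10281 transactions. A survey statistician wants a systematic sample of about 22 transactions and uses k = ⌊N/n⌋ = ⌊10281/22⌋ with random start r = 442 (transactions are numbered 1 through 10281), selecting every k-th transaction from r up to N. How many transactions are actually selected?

k = ⌊10281/22⌋ = 467
Achieved size = ⌊(10281 − 442)/467⌋ + 1 = ⌊9839/467⌋ + 1 = 21 + 1 = 22
(last selection: 442 + 21×467 = 10249 ≤ 10281; next would be 10716 > 10281)

22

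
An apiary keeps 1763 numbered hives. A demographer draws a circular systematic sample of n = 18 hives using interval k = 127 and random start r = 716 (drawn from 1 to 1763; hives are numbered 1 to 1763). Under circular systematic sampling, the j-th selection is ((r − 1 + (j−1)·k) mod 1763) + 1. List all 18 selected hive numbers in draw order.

716, 843, 970, 1097, 1224, 1351, 1478, 1605, 1732, 96, 223, 350, 477, 604, 731, 858, 985, 1112

Selection 1: 716
Selection 2: 716 + 127 = 843
Selection 3: 843 + 127 = 970
Selection 4: 970 + 127 = 1097
Selection 5: 1097 + 127 = 1224
Selection 6: 1224 + 127 = 1351
Selection 7: 1351 + 127 = 1478
Selection 8: 1478 + 127 = 1605
Selection 9: 1605 + 127 = 1732
Selection 10: 1732 + 127 = 1859 → 1859 − 1763 = 96
Selection 11: 96 + 127 = 223
Selection 12: 223 + 127 = 350
Selection 13: 350 + 127 = 477
Selection 14: 477 + 127 = 604
Selection 15: 604 + 127 = 731
Selection 16: 731 + 127 = 858
Selection 17: 858 + 127 = 985
Selection 18: 985 + 127 = 1112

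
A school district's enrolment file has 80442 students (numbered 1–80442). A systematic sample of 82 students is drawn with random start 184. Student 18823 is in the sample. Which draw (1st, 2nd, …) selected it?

k = 80442/82 = 981
position = (18823 − 184)/981 + 1 = 18639/981 + 1 = 19 + 1 = 20

20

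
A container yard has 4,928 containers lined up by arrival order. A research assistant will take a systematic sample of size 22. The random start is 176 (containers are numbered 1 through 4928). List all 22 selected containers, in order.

176, 400, 624, 848, 1072, 1296, 1520, 1744, 1968, 2192, 2416, 2640, 2864, 3088, 3312, 3536, 3760, 3984, 4208, 4432, 4656, 4880

k = N/n = 4928/22 = 224
container 1: 176
container 2: 176 + 224 = 400
container 3: 400 + 224 = 624
container 4: 624 + 224 = 848
container 5: 848 + 224 = 1072
container 6: 1072 + 224 = 1296
container 7: 1296 + 224 = 1520
container 8: 1520 + 224 = 1744
container 9: 1744 + 224 = 1968
container 10: 1968 + 224 = 2192
container 11: 2192 + 224 = 2416
container 12: 2416 + 224 = 2640
container 13: 2640 + 224 = 2864
container 14: 2864 + 224 = 3088
container 15: 3088 + 224 = 3312
container 16: 3312 + 224 = 3536
container 17: 3536 + 224 = 3760
container 18: 3760 + 224 = 3984
container 19: 3984 + 224 = 4208
container 20: 4208 + 224 = 4432
container 21: 4432 + 224 = 4656
container 22: 4656 + 224 = 4880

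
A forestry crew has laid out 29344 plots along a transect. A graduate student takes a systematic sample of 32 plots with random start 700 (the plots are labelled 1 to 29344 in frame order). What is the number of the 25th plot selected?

k = 29344/32 = 917
25th selection = r + (25−1)·k = 700 + 24×917 = 700 + 22008 = 22708

22708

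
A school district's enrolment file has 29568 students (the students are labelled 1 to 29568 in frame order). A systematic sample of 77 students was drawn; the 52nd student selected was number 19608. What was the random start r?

24

k = 29568/77 = 384
r = 19608 − (52−1)×384 = 19608 − 19584 = 24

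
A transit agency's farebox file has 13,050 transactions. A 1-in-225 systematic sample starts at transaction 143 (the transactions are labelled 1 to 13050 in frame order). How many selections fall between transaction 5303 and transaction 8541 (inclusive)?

15

k = 225
First selection ≥ 5303: 143 + ⌈(5303−143)/225⌉·225 = 143 + 23×225 = 5318
Last selection ≤ 8541: 143 + ⌊(8541−143)/225⌋·225 = 143 + 37×225 = 8468
Count = 37 − 23 + 1 = 15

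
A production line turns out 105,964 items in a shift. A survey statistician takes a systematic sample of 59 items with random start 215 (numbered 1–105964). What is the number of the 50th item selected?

88219

k = 105964/59 = 1796
50th selection = r + (50−1)·k = 215 + 49×1796 = 215 + 88004 = 88219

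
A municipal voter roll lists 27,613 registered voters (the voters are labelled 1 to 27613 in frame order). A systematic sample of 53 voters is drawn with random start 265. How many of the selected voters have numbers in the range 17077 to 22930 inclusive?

11

k = 27613/53 = 521
First selection ≥ 17077: 265 + ⌈(17077−265)/521⌉·521 = 265 + 33×521 = 17458
Last selection ≤ 22930: 265 + ⌊(22930−265)/521⌋·521 = 265 + 43×521 = 22668
Count = 43 − 33 + 1 = 11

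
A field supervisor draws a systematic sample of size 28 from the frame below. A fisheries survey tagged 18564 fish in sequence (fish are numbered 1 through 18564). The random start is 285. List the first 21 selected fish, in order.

k = N/n = 18564/28 = 663
fish 1: 285
fish 2: 285 + 663 = 948
fish 3: 948 + 663 = 1611
fish 4: 1611 + 663 = 2274
fish 5: 2274 + 663 = 2937
fish 6: 2937 + 663 = 3600
fish 7: 3600 + 663 = 4263
fish 8: 4263 + 663 = 4926
fish 9: 4926 + 663 = 5589
fish 10: 5589 + 663 = 6252
fish 11: 6252 + 663 = 6915
fish 12: 6915 + 663 = 7578
fish 13: 7578 + 663 = 8241
fish 14: 8241 + 663 = 8904
fish 15: 8904 + 663 = 9567
fish 16: 9567 + 663 = 10230
fish 17: 10230 + 663 = 10893
fish 18: 10893 + 663 = 11556
fish 19: 11556 + 663 = 12219
fish 20: 12219 + 663 = 12882
fish 21: 12882 + 663 = 13545

285, 948, 1611, 2274, 2937, 3600, 4263, 4926, 5589, 6252, 6915, 7578, 8241, 8904, 9567, 10230, 10893, 11556, 12219, 12882, 13545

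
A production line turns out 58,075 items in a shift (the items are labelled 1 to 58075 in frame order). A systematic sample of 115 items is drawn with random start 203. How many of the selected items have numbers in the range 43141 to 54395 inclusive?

22

k = 58075/115 = 505
First selection ≥ 43141: 203 + ⌈(43141−203)/505⌉·505 = 203 + 86×505 = 43633
Last selection ≤ 54395: 203 + ⌊(54395−203)/505⌋·505 = 203 + 107×505 = 54238
Count = 107 − 86 + 1 = 22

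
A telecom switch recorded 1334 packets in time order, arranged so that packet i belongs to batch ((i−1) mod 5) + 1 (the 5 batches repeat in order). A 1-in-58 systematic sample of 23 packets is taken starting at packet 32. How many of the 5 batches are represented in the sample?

Consecutive selections differ by k = 58, so their batch numbers differ by 58 mod 5 = 3.
gcd(58, 5) = 1, so the sample visits 5/1 = 5 distinct residues mod 5.
Start 32 is batch 2; the batches hit are 1, 2, 3, 4, 5.

5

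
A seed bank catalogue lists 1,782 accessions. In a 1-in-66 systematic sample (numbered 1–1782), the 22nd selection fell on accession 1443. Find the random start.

57

k = 66
r = 1443 − (22−1)×66 = 1443 − 1386 = 57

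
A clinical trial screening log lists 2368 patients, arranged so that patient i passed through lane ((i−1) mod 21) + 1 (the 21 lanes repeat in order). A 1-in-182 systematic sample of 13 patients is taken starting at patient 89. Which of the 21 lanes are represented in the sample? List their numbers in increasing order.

5, 12, 19

Consecutive selections differ by k = 182, so their lane numbers differ by 182 mod 21 = 14.
gcd(182, 21) = 7, so the sample visits 21/7 = 3 distinct residues mod 21.
Start 89 is lane 5; the lanes hit are 5, 12, 19.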